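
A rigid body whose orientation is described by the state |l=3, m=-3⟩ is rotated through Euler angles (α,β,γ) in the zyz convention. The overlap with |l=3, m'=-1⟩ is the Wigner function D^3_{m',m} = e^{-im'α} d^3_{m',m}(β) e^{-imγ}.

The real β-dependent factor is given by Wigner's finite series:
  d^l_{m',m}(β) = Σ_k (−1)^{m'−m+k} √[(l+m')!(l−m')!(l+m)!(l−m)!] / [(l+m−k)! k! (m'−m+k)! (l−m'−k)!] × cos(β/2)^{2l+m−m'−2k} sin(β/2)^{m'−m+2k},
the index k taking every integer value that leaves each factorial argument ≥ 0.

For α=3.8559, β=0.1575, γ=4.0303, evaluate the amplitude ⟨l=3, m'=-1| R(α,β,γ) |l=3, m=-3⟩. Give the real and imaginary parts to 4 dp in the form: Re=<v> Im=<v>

Re=-0.0230 Im=-0.0056

D^3_{-1,-3}(3.8559,0.1575,4.0303) = e^{-i·-1·3.8559}·d^3_{-1,-3}(0.1575)·e^{-i·-3·4.0303}. Compute d first:
With c≡cos(β/2)=0.996901 and s≡sin(β/2)=0.078669, N=[2·24·1·720]^{1/2}=185.903201
The bounds max(0,m−m')=0 and min(l+m,l−m')=0 give 1 term
  k=0: (−1)^2·185.9032/(48)·0.9969^4·0.0787^2 = +0.023673
d^3_{-1,-3}(0.1575) = +0.023673
Phases: e^{-i·(-1)·3.8559}=-0.755547-0.655094i, e^{-i·(-3)·4.0303}=+0.889077-0.457757i ⇒ D=-0.023001-0.005600i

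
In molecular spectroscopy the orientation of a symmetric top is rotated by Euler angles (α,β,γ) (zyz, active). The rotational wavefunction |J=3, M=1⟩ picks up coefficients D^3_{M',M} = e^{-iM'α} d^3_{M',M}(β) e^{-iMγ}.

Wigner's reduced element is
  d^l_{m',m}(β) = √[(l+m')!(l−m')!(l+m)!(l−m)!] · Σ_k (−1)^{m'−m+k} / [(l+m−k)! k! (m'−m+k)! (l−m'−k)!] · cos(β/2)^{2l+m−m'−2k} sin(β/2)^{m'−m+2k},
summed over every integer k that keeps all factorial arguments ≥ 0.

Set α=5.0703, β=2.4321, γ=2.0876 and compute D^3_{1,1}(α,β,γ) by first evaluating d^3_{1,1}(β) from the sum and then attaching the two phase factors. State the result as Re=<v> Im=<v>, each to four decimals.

First d^3_{1,1}(β=2.4321), then the phase factors e^{-i(1)α} and e^{-i(1)γ}:
c=cos(2.4321/2)=0.347352, s=sin(2.4321/2)=0.937735; N=√[24·2·24·2]=48.000000
k∈{0,1,2} keeps every argument non-negative
  k=0: (−1)^0·48.0000/(48)·0.3474^6·0.9377^0 = +0.001756
  k=1: (−1)^1·48.0000/(6)·0.3474^4·0.9377^2 = -0.102407
  k=2: (−1)^2·48.0000/(8)·0.3474^2·0.9377^4 = +0.559773
d^3_{1,1}(2.4321) = +0.001756 -0.102407 +0.559773 = +0.459122
Attach z-rotation phases: D = e^{-i(1)(5.0703)}·(+0.459122)·e^{-i(1)(2.0876)} = +0.294396-0.352312i

Re=0.2944 Im=-0.3523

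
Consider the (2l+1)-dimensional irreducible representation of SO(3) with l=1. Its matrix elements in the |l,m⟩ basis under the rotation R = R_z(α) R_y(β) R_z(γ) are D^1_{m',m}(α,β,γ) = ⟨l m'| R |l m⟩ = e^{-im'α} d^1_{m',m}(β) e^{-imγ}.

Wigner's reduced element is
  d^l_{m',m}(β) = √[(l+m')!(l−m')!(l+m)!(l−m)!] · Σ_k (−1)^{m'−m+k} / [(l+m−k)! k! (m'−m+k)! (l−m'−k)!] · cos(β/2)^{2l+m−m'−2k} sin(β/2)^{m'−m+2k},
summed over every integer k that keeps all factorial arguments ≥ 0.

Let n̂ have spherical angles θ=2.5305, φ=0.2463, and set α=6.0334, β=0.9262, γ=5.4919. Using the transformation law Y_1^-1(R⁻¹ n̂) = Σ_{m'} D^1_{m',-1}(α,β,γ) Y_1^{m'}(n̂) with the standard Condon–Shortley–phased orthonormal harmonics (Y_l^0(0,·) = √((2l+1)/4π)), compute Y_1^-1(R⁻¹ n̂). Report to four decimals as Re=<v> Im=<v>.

Need the full column D^1_{m',-1} for m'=−1..1 at α=6.0334, β=0.9262, γ=5.4919.
cos(β/2)=0.894672, sin(β/2)=0.446724
d^1_{-1,-1}: single k=0 term ⇒ +0.800438;  D = +0.404459-0.690734i
d^1_{0,-1}: single k=0 term ⇒ -0.565220;  D = -0.397311+0.402017i
d^1_{1,-1}: single k=0 term ⇒ +0.199562;  D = +0.171012-0.102859i
Y_1^{m'}(θ=2.5305,φ=0.2463) and Σ D·Y over m':
  (+0.4045-0.6907i)·(+0.1922-0.0483i)  (-0.3973+0.4020i)·(-0.4002+0.0000i)  (+0.1710-0.1029i)·(-0.1922-0.0483i)
Y_1^-1(R⁻¹ n̂) = +0.165518-0.301710i

Re=0.1655 Im=-0.3017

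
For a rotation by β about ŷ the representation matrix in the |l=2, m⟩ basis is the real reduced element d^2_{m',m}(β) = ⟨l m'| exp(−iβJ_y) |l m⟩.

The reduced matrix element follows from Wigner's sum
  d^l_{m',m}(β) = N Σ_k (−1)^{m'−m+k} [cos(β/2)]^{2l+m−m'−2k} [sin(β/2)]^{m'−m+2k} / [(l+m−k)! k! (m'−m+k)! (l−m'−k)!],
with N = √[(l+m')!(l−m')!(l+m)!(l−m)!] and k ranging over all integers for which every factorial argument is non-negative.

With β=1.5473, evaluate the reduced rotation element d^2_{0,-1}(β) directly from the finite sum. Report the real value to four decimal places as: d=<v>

d=-0.0288

d^2_{0,-1}(β=1.5473) via Wigner's sum:
c=cos(1.5473/2)=0.715365, s=sin(1.5473/2)=0.698751; N=√[2·2·1·6]=4.898979
The bounds max(0,m−m')=0 and min(l+m,l−m')=1 give 2 terms
  k=0: (−1)^1·4.8990/(2)·0.7154^3·0.6988^1 = -0.626587
  k=1: (−1)^2·4.8990/(2)·0.7154^1·0.6988^3 = +0.597820
d^2_{0,-1}(1.5473) = -0.626587 +0.597820 = -0.028766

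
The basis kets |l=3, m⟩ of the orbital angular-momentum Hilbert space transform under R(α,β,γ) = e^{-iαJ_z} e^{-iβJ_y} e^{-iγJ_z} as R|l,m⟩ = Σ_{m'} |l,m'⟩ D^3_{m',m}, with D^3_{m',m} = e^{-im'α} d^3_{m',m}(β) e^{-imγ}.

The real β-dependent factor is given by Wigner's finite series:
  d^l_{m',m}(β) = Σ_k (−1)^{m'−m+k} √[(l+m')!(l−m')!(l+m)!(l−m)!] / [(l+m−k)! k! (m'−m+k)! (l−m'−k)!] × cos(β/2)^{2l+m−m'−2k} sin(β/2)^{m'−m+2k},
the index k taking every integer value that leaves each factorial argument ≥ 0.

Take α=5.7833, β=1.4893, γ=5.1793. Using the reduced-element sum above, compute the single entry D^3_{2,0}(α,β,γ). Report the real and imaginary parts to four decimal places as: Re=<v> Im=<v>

First d^3_{2,0}(β=1.4893), then the phase factors e^{-i(2)α} and e^{-i(0)γ}:
c=cos(1.4893/2)=0.735325, s=sin(1.4893/2)=0.677714; N=√[120·1·6·6]=65.726707
Admissible k: 0..1 (factorial args all ≥0)
  k=0: (−1)^2·65.7267/(12)·0.7353^4·0.6777^2 = +0.735482
  k=1: (−1)^3·65.7267/(12)·0.7353^2·0.6777^4 = -0.624750
d^3_{2,0}(1.4893) = +0.735482 -0.624750 = +0.110731
D = (+0.540495+0.841347i)·(+0.110731)·(+1.000000+0.000000i) = +0.059850+0.093163i

Re=0.0598 Im=0.0932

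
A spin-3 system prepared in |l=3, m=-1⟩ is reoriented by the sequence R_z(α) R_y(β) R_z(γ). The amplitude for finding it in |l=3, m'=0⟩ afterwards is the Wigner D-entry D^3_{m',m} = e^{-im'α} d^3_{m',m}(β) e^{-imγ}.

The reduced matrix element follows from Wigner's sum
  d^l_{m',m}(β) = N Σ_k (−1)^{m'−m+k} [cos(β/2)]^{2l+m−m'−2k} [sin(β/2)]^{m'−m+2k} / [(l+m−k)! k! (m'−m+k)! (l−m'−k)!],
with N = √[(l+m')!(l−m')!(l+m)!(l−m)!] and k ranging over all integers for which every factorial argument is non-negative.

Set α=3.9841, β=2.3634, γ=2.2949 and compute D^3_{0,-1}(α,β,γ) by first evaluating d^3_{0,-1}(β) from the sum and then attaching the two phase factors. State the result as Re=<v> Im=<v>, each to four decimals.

Split into d^3_{0,-1}(β=2.3634) × two z-phases.
With c≡cos(β/2)=0.379352 and s≡sin(β/2)=0.925252, N=[6·6·2·24]^{1/2}=41.569219
k∈{0,1,2} keeps every argument non-negative
  k=0: (−1)^1·41.5692/(12)·0.3794^5·0.9253^1 = -0.025181
  k=1: (−1)^2·41.5692/(4)·0.3794^3·0.9253^3 = +0.449387
  k=2: (−1)^3·41.5692/(12)·0.3794^1·0.9253^5 = -0.891116
d^3_{0,-1}(2.3634) = -0.025181 +0.449387 -0.891116 = -0.466909
Phases: e^{-i·(0)·3.9841}=+1.000000+0.000000i, e^{-i·(-1)·2.2949}=-0.662464+0.749094i ⇒ D=+0.309311-0.349759i

Re=0.3093 Im=-0.3498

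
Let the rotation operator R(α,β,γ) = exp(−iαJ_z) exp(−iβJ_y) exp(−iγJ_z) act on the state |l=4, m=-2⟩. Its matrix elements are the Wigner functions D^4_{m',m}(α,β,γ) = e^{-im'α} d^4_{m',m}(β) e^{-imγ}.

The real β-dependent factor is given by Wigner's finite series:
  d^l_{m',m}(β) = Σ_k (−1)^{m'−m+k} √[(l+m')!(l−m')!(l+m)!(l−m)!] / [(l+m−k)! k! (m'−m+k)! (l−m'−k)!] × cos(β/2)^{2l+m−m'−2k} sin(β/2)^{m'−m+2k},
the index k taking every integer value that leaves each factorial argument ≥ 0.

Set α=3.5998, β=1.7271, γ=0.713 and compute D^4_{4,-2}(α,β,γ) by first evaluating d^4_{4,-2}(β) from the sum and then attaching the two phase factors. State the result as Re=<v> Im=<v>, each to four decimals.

Re=0.3958 Im=-0.1705

D^4_{4,-2}(3.5998,1.7271,0.713) = e^{-i·4·3.5998}·d^4_{4,-2}(1.7271)·e^{-i·-2·0.713}. Compute d first:
c=cos(1.7271/2)=0.649743, s=sin(1.7271/2)=0.760154; N=√[40320·1·2·720]=7619.763776
The bounds max(0,m−m')=0 and min(l+m,l−m')=0 give 1 term
  k=0: (−1)^6·7619.7638/(1440)·0.6497^2·0.7602^6 = +0.430994
d^4_{4,-2}(1.7271) = +0.430994
D = (-0.259045-0.965865i)·(+0.430994)·(+0.144291+0.989535i) = +0.395817-0.170544i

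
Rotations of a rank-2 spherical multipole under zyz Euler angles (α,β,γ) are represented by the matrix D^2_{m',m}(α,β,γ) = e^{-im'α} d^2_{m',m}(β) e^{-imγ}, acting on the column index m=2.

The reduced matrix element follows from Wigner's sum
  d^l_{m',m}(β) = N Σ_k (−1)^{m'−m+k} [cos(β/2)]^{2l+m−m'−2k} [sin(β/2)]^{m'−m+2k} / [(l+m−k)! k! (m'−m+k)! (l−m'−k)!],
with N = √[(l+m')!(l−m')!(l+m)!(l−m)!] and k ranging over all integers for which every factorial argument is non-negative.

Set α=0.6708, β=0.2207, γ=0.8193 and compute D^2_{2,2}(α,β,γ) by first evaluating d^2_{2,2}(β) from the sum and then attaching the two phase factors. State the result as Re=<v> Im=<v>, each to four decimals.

Re=-0.9632 Im=-0.1568

D^2_{2,2}(0.6708,0.2207,0.8193) = e^{-i·2·0.6708}·d^2_{2,2}(0.2207)·e^{-i·2·0.8193}. Compute d first:
c=cos(0.2207/2)=0.993918, s=sin(0.2207/2)=0.110126; N=√[24·1·24·1]=24.000000
k∈{0} keeps every argument non-negative
  k=0: (−1)^0·24.0000/(24)·0.9939^4·0.1101^0 = +0.975892
d^2_{2,2}(0.2207) = +0.975892
Phases: e^{-i·(2)·0.6708}=+0.227195-0.973849i, e^{-i·(2)·0.8193}=-0.067752-0.997702i ⇒ D=-0.963209-0.156819i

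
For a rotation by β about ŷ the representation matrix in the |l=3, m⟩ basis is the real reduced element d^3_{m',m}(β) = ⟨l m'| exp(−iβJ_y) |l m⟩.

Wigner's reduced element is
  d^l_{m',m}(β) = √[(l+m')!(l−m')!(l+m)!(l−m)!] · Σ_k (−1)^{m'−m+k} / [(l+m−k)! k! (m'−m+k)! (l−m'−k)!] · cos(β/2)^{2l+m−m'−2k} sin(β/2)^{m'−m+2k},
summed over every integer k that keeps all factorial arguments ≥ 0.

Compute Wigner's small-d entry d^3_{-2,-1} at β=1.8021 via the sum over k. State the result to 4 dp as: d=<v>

d^3_{-2,-1}(β=1.8021) via Wigner's sum:
With c≡cos(β/2)=0.620787 and s≡sin(β/2)=0.783979, N=[1·120·2·24]^{1/2}=75.894664
k∈{1,2} keeps every argument non-negative
  k=1: (−1)^0·75.8947/(24)·0.6208^5·0.7840^1 = +0.228569
  k=2: (−1)^1·75.8947/(12)·0.6208^3·0.7840^3 = -0.729074
d^3_{-2,-1}(1.8021) = +0.228569 -0.729074 = -0.500505

d=-0.5005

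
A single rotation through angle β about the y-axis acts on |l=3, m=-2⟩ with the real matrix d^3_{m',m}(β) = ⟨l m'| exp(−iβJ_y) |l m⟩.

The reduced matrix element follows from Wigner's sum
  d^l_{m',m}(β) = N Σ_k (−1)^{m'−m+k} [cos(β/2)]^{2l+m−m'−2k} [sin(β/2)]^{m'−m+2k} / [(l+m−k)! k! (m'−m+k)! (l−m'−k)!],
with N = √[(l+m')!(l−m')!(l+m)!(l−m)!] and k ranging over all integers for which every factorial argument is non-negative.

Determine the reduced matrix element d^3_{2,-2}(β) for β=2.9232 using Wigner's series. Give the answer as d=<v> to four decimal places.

d^3_{2,-2}(β=2.9232) via Wigner's sum:
Half-angle: c=0.108979, s=0.994044. N=√(120·1·1·120)=120.000000
k∈{0,1} keeps every argument non-negative
  k=0: (−1)^4·120.0000/(24)·0.1090^2·0.9940^4 = +0.057980
  k=1: (−1)^5·120.0000/(120)·0.1090^0·0.9940^6 = -0.964792
d^3_{2,-2}(2.9232) = +0.057980 -0.964792 = -0.906811

d=-0.9068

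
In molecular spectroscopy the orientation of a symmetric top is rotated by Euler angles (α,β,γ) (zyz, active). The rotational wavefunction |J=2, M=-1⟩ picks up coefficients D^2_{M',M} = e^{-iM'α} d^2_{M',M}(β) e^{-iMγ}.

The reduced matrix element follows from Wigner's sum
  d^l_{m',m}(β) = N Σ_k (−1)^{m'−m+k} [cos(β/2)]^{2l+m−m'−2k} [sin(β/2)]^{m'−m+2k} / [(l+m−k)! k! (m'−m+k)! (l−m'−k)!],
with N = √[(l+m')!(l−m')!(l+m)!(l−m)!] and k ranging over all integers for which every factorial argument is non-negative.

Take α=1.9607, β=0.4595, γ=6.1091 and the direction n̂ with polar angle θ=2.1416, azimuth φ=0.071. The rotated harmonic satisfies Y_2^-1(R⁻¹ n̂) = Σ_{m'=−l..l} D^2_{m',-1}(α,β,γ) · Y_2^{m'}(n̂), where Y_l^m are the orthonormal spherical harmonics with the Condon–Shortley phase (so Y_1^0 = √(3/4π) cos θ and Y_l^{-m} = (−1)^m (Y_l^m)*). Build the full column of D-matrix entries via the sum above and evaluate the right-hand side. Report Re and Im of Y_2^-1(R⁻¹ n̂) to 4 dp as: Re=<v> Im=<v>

Need the full column D^2_{m',-1} for m'=−2..2 at α=1.9607, β=0.4595, γ=6.1091.
cos(β/2)=0.973723, sin(β/2)=0.227734
d^2_{-2,-1}: single k=1 term ⇒ +0.420499;  D = -0.345688-0.239413i
d^2_{-1,-1}: k∈[0..1] ⇒ +0.898964 -0.147519 = +0.751445;  D = -0.160920+0.734012i
d^2_{0,-1}: k∈[0..1] ⇒ -0.515004 +0.028171 = -0.486833;  D = -0.479475+0.084323i
d^2_{1,-1}: k∈[0..1] ⇒ +0.147519 -0.002690 = +0.144829;  D = -0.077420-0.122400i
d^2_{2,-1}: single k=0 term ⇒ -0.023001;  D = +0.013306-0.018761i
Y_2^{m'}(θ=2.1416,φ=0.071) and Σ D·Y over m':
  (-0.3457-0.2394i)·(+0.2708-0.0387i)  (-0.1609+0.7340i)·(-0.3504+0.0249i)  (-0.4795+0.0843i)·(-0.0392+0.0000i)  (-0.0774-0.1224i)·(+0.3504+0.0249i)  (+0.0133-0.0188i)·(+0.2708+0.0387i)
Y_2^-1(R⁻¹ n̂) = -0.065738-0.365297i

Re=-0.0657 Im=-0.3653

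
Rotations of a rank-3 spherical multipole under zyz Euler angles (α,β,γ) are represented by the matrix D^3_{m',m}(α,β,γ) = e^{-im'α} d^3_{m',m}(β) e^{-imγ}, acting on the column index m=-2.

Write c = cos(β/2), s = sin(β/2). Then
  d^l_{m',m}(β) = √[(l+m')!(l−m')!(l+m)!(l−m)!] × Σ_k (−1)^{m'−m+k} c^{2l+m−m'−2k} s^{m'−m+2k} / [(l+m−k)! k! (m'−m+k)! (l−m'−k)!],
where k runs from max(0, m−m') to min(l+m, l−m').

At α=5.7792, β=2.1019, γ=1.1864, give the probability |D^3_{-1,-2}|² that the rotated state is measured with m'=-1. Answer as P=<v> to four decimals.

D^3_{-1,-2}(5.7792,2.1019,1.1864) = e^{-i·-1·5.7792}·d^3_{-1,-2}(2.1019)·e^{-i·-2·1.1864}. Compute d first:
c=cos(2.1019/2)=0.496747, s=sin(2.1019/2)=0.867896; N=√[2·24·1·120]=75.894664
k∈{0,1} keeps every argument non-negative
  k=0: (−1)^1·75.8947/(24)·0.4967^5·0.8679^1 = -0.083012
  k=1: (−1)^2·75.8947/(12)·0.4967^3·0.8679^3 = +0.506801
d^3_{-1,-2}(2.1019) = -0.083012 +0.506801 = +0.423789
|D^3_{-1,-2}|² = |d^3_{-1,-2}(β)|² = (+0.423789)² = 0.179597 (the z-rotation phases have unit modulus)

P=0.1796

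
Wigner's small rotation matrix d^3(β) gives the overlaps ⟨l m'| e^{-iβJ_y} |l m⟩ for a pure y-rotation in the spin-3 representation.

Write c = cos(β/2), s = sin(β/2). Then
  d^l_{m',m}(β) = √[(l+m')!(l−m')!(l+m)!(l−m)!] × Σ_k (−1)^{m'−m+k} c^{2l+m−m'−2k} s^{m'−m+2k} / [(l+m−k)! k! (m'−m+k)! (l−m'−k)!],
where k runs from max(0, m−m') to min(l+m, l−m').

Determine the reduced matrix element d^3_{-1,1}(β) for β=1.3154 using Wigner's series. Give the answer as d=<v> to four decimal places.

d^3_{-1,1}(β=1.3154) via Wigner's sum:
With c≡cos(β/2)=0.791400 and s≡sin(β/2)=0.611298, N=[2·24·24·2]^{1/2}=48.000000
k∈{2,3,4} keeps every argument non-negative
  k=2: (−1)^0·48.0000/(8)·0.7914^4·0.6113^2 = +0.879513
  k=3: (−1)^1·48.0000/(6)·0.7914^2·0.6113^4 = -0.699673
  k=4: (−1)^2·48.0000/(48)·0.7914^0·0.6113^6 = +0.052182
d^3_{-1,1}(1.3154) = +0.879513 -0.699673 +0.052182 = +0.232022

d=0.2320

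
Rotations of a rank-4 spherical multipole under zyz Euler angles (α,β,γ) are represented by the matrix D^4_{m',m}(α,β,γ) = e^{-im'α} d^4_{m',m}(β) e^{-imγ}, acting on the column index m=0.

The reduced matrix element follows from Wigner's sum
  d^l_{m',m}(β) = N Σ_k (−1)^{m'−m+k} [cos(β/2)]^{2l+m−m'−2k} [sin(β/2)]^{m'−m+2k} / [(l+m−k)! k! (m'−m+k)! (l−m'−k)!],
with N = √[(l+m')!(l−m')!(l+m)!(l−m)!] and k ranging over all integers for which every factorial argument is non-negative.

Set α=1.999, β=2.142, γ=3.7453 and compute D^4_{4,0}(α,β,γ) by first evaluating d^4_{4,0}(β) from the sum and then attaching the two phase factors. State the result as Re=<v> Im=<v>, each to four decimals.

Re=-0.0371 Im=-0.2593

D^4_{4,0}(1.999,2.142,3.7453) = e^{-i·4·1.999}·d^4_{4,0}(2.142)·e^{-i·0·3.7453}. Compute d first:
Half-angle: c=0.479247, s=0.877680. N=√(40320·1·24·24)=4819.161753
Admissible k: 0..0 (factorial args all ≥0)
  k=0: (−1)^4·4819.1618/(576)·0.4792^4·0.8777^4 = +0.261897
d^4_{4,0}(2.142) = +0.261897
Phases: e^{-i·(4)·1.999}=-0.141541-0.989932i, e^{-i·(0)·3.7453}=+1.000000+0.000000i ⇒ D=-0.037069-0.259261i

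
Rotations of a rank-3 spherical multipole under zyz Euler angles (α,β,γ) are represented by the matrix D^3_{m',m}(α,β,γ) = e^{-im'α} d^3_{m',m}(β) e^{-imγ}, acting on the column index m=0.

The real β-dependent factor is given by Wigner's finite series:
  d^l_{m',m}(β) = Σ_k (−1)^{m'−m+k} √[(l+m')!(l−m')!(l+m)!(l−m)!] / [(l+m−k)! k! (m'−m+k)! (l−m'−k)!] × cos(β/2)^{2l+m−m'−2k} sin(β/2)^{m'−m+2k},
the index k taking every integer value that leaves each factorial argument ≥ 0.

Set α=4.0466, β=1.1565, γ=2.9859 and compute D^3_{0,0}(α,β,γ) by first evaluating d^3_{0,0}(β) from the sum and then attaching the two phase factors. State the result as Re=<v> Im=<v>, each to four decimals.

First d^3_{0,0}(β=1.1565), then the phase factors e^{-i(0)α} and e^{-i(0)γ}:
With c≡cos(β/2)=0.837420 and s≡sin(β/2)=0.546559, N=[6·6·6·6]^{1/2}=36.000000
k∈{0,1,2,3} keeps every argument non-negative
  k=0: (−1)^0·36.0000/(36)·0.8374^6·0.5466^0 = +0.344875
  k=1: (−1)^1·36.0000/(4)·0.8374^4·0.5466^2 = -1.322182
  k=2: (−1)^2·36.0000/(4)·0.8374^2·0.5466^4 = +0.563221
  k=3: (−1)^3·36.0000/(36)·0.8374^0·0.5466^6 = -0.026658
d^3_{0,0}(1.1565) = +0.344875 -1.322182 +0.563221 -0.026658 = -0.440744
D = (+1.000000+0.000000i)·(-0.440744)·(+1.000000+0.000000i) = -0.440744+0.000000i

Re=-0.4407 Im=0.0000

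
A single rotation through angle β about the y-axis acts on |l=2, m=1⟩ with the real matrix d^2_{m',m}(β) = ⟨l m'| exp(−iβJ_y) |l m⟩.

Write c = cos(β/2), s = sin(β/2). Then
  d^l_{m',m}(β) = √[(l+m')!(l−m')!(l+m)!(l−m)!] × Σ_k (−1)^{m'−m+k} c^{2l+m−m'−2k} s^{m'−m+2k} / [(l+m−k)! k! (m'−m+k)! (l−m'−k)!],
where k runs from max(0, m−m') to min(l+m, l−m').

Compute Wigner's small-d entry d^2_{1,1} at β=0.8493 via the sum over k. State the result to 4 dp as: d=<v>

d^2_{1,1}(β=0.8493) via Wigner's sum:
With c≡cos(β/2)=0.911183 and s≡sin(β/2)=0.412002, N=[6·1·6·1]^{1/2}=6.000000
k: max(0,(1)−(1))=0 … min(2+(1),2−(1))=1
  k=0: (−1)^0·6.0000/(6)·0.9112^4·0.4120^0 = +0.689322
  k=1: (−1)^1·6.0000/(2)·0.9112^2·0.4120^2 = -0.422796
d^2_{1,1}(0.8493) = +0.689322 -0.422796 = +0.266526

d=0.2665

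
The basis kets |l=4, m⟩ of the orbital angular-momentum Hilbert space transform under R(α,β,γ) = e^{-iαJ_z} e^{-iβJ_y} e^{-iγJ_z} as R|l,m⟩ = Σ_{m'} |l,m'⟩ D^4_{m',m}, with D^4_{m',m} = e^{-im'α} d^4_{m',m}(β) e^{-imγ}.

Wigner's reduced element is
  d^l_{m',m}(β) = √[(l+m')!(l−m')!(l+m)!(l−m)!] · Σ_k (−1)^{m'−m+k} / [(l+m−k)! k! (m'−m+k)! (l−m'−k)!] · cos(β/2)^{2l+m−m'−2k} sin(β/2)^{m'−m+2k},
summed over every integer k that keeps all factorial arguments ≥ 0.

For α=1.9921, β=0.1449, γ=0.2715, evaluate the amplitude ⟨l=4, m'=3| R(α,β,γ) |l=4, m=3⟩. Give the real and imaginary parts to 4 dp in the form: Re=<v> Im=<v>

Re=0.8242 Im=-0.4584

First d^4_{3,3}(β=0.1449), then the phase factors e^{-i(3)α} and e^{-i(3)γ}:
With c≡cos(β/2)=0.997377 and s≡sin(β/2)=0.072387, N=[5040·1·5040·1]^{1/2}=5040.000000
The bounds max(0,m−m')=0 and min(l+m,l−m')=1 give 2 terms
  k=0: (−1)^0·5040.0000/(5040)·0.9974^8·0.0724^0 = +0.979205
  k=1: (−1)^1·5040.0000/(720)·0.9974^6·0.0724^2 = -0.036105
d^4_{3,3}(0.1449) = +0.979205 -0.036105 = +0.943100
D = (+0.953279+0.302091i)·(+0.943100)·(+0.686232-0.727383i) = +0.824181-0.458435i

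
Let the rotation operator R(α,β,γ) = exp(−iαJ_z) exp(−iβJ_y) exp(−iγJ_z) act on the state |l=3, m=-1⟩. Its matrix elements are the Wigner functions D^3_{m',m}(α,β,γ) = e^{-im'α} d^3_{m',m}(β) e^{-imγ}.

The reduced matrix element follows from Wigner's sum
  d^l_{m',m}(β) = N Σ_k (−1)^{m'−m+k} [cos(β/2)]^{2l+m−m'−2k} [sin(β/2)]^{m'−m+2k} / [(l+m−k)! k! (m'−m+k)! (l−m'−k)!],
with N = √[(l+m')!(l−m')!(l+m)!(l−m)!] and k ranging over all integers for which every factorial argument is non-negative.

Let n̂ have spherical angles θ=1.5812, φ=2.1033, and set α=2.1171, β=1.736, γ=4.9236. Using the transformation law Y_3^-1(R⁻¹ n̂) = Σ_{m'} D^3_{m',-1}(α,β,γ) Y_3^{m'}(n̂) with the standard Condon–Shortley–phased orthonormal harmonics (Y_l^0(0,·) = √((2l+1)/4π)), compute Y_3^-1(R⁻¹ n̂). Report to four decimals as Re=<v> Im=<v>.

Need the full column D^3_{m',-1} for m'=−3..3 at α=2.1171, β=1.736, γ=4.9236.
cos(β/2)=0.646354, sin(β/2)=0.763038
d^3_{-3,-1}: single k=2 term ⇒ +0.393567;  D = +0.108510-0.378313i
d^3_{-2,-1}: k∈[1..2] ⇒ +0.272206 -0.758716 = -0.486510;  D = +0.469274-0.128350i
d^3_{-1,-1}: k∈[0..2] ⇒ +0.072916 -0.812950 +0.849721 = +0.109687;  D = +0.079693+0.075368i
d^3_{0,-1}: k∈[0..2] ⇒ -0.298187 +1.246698 -0.579150 = +0.369361;  D = +0.077434-0.361153i
d^3_{1,-1}: k∈[0..2] ⇒ +0.609712 -1.132961 +0.197368 = -0.325881;  D = +0.307755-0.107168i
d^3_{2,-1}: k∈[0..1] ⇒ -0.758716 +0.528689 = -0.230027;  D = -0.177495-0.146314i
d^3_{3,-1}: single k=0 term ⇒ +0.548492;  D = +0.078220-0.542886i
Y_3^{m'}(θ=1.5812,φ=2.1033) and Σ D·Y over m':
  (+0.1085-0.3783i)·(+0.4170-0.0111i)  (+0.4693-0.1283i)·(+0.0052-0.0093i)  (+0.0797+0.0754i)·(+0.1640+0.2783i)  (+0.0774-0.3612i)·(+0.0116+0.0000i)  (+0.3078-0.1072i)·(-0.1640+0.2783i)  (-0.1775-0.1463i)·(+0.0052+0.0093i)  (+0.0782-0.5429i)·(-0.4170-0.0111i)
Y_3^-1(R⁻¹ n̂) = -0.023610+0.192658i

Re=-0.0236 Im=0.1927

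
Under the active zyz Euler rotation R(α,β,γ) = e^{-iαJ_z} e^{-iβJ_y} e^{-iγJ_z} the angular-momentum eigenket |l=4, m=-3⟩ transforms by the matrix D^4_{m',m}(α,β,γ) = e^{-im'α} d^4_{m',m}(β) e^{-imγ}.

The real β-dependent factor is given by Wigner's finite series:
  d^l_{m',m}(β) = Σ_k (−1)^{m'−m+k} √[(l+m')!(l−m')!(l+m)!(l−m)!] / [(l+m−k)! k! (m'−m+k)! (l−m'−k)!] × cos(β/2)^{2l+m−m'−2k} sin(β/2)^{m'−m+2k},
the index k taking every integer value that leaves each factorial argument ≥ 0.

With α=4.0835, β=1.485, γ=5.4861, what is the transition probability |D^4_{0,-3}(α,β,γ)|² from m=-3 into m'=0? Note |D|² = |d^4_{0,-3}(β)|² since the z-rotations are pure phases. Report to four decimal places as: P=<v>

P=0.0157

D^4_{0,-3}(4.0835,1.485,5.4861) = e^{-i·0·4.0835}·d^4_{0,-3}(1.485)·e^{-i·-3·5.4861}. Compute d first:
Half-angle: c=0.736781, s=0.676132. N=√(24·24·1·5040)=1703.830978
k: max(0,(-3)−(0))=0 … min(4+(-3),4−(0))=1
  k=0: (−1)^3·1703.8310/(144)·0.7368^5·0.6761^3 = -0.794052
  k=1: (−1)^4·1703.8310/(144)·0.7368^3·0.6761^5 = +0.668707
d^4_{0,-3}(1.485) = -0.794052 +0.668707 = -0.125345
|D^4_{0,-3}|² = |d^4_{0,-3}(β)|² = (-0.125345)² = 0.015711 (the z-rotation phases have unit modulus)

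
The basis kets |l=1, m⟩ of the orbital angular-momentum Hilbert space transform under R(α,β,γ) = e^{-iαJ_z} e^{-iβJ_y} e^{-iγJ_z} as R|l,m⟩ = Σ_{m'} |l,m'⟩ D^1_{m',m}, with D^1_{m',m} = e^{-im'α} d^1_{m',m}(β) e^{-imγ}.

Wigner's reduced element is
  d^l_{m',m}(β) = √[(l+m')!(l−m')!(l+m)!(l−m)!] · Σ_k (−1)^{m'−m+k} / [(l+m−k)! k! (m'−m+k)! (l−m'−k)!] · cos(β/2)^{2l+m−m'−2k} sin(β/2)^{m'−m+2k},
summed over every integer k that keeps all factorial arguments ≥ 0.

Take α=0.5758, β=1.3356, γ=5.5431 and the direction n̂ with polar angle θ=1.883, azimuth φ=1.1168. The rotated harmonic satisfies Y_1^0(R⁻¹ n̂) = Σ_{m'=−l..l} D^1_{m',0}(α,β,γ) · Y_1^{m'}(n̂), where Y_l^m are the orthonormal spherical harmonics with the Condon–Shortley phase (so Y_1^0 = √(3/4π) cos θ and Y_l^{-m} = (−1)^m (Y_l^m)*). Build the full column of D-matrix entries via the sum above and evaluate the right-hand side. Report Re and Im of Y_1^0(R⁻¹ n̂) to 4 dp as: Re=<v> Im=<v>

Need the full column D^1_{m',0} for m'=−1..1 at α=0.5758, β=1.3356, γ=5.5431.
cos(β/2)=0.785186, sin(β/2)=0.619260
d^1_{-1,0}: single k=1 term ⇒ +0.687639;  D = +0.576762+0.374424i
d^1_{0,0}: k∈[0..1] ⇒ +0.616517 -0.383483 = +0.233034;  D = +0.233034+0.000000i
d^1_{1,0}: single k=0 term ⇒ -0.687639;  D = -0.576762+0.374424i
Y_1^{m'}(θ=1.883,φ=1.1168) and Σ D·Y over m':
  (+0.5768+0.3744i)·(+0.1442-0.2955i)  (+0.2330+0.0000i)·(-0.1501+0.0000i)  (-0.5768+0.3744i)·(-0.1442-0.2955i)
Y_1^0(R⁻¹ n̂) = +0.352634+0.000000i

Re=0.3526 Im=0.0000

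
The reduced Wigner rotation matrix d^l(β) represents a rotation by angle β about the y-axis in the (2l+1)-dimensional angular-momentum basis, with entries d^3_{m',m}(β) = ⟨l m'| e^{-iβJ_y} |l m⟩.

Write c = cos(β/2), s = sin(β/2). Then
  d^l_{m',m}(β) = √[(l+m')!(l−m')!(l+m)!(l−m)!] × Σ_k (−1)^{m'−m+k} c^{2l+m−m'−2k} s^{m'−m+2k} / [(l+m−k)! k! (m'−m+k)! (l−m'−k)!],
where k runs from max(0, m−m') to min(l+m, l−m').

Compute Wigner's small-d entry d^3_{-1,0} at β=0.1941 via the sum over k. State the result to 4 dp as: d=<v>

d=0.3185

d^3_{-1,0}(β=0.1941) via Wigner's sum:
Half-angle: c=0.995294, s=0.096898. N=√(2·24·6·6)=41.569219
Admissible k: 1..3 (factorial args all ≥0)
  k=1: (−1)^0·41.5692/(12)·0.9953^5·0.0969^1 = +0.327840
  k=2: (−1)^1·41.5692/(4)·0.9953^3·0.0969^3 = -0.009322
  k=3: (−1)^2·41.5692/(12)·0.9953^1·0.0969^5 = +0.000029
d^3_{-1,0}(0.1941) = +0.327840 -0.009322 +0.000029 = +0.318547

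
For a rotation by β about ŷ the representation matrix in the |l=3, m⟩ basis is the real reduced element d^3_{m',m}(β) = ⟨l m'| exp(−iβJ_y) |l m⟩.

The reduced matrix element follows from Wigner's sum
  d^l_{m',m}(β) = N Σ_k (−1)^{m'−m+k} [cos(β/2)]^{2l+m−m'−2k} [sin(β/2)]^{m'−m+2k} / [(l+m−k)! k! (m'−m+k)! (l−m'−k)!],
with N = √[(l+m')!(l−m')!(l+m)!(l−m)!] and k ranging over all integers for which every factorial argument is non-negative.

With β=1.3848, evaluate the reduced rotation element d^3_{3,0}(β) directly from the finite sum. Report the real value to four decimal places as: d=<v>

d^3_{3,0}(β=1.3848) via Wigner's sum:
Half-angle: c=0.769716, s=0.638386. N=√(720·1·6·6)=160.996894
k: max(0,(0)−(3))=0 … min(3+(0),3−(3))=0
  k=0: (−1)^3·160.9969/(36)·0.7697^3·0.6384^3 = -0.530588
d^3_{3,0}(1.3848) = -0.530588

d=-0.5306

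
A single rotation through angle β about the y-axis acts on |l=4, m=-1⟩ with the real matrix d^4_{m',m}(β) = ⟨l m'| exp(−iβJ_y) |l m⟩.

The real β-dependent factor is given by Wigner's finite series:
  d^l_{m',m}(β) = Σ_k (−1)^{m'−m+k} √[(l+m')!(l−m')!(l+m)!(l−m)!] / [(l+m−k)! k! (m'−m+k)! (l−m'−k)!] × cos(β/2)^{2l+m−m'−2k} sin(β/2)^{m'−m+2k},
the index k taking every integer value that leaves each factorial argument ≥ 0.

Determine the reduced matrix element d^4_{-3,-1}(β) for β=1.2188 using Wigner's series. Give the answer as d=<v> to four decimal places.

d=0.1486

d^4_{-3,-1}(β=1.2188) via Wigner's sum:
With c≡cos(β/2)=0.819992 and s≡sin(β/2)=0.572376, N=[1·5040·6·120]^{1/2}=1904.940944
k: max(0,(-1)−(-3))=2 … min(4+(-1),4−(-3))=3
  k=2: (−1)^0·1904.9409/(240)·0.8200^6·0.5724^2 = +0.790476
  k=3: (−1)^1·1904.9409/(144)·0.8200^4·0.5724^4 = -0.641920
d^4_{-3,-1}(1.2188) = +0.790476 -0.641920 = +0.148556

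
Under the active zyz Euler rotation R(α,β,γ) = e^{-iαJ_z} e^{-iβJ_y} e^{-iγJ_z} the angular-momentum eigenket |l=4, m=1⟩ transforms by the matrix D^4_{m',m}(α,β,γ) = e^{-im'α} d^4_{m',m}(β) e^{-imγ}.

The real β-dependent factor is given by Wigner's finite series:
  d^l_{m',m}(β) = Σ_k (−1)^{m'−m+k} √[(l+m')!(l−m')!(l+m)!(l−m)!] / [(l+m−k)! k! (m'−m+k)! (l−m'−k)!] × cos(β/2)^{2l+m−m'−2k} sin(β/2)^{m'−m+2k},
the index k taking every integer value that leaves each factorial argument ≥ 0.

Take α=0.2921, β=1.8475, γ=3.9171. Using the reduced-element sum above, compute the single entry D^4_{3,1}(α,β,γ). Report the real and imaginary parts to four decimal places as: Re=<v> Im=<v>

Re=-0.0377 Im=-0.4640

Split into d^4_{3,1}(β=1.8475) × two z-phases.
Half-angle: c=0.602832, s=0.797868. N=√(5040·1·120·6)=1904.940944
k∈{0,1} keeps every argument non-negative
  k=0: (−1)^2·1904.9409/(240)·0.6028^6·0.7979^2 = +0.242500
  k=1: (−1)^3·1904.9409/(144)·0.6028^4·0.7979^4 = -0.707993
d^4_{3,1}(1.8475) = +0.242500 -0.707993 = -0.465493
Attach z-rotation phases: D = e^{-i(3)(0.2921)}·(-0.465493)·e^{-i(1)(3.9171)} = -0.037669-0.463967i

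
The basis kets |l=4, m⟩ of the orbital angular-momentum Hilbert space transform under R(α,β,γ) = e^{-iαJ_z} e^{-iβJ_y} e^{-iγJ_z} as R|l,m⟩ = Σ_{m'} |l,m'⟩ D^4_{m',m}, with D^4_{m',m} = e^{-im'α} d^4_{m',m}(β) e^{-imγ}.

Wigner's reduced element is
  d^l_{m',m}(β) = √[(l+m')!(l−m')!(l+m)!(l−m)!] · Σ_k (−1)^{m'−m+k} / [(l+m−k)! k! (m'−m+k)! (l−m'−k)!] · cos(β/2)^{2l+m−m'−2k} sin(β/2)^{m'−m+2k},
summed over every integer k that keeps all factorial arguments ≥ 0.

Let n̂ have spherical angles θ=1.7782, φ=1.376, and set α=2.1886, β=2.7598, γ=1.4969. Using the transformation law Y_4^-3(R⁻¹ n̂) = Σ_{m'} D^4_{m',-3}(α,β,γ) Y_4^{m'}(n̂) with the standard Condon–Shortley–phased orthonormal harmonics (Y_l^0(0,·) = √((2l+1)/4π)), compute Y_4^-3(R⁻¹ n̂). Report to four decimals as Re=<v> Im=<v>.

Re=0.0706 Im=-0.3930

Need the full column D^4_{m',-3} for m'=−4..4 at α=2.1886, β=2.7598, γ=1.4969.
cos(β/2)=0.189739, sin(β/2)=0.981835
d^4_{-4,-3}: single k=1 term ⇒ +0.000025;  D = +0.000019+0.000015i
d^4_{-3,-3}: k∈[0..1] ⇒ +0.000002 -0.000315 = -0.000313;  D = -0.000019+0.000313i
d^4_{-2,-3}: k∈[0..1] ⇒ -0.000033 +0.002613 = +0.002580;  D = -0.002190+0.001364i
d^4_{-1,-3}: k∈[0..1] ⇒ +0.000357 -0.015933 = -0.015576;  D = -0.014370-0.006010i
d^4_{0,-3}: k∈[0..1] ⇒ -0.002754 +0.073744 = +0.070990;  D = -0.015609-0.069253i
d^4_{1,-3}: k∈[0..1] ⇒ +0.015933 -0.255984 = -0.240051;  D = +0.160316-0.178671i
d^4_{2,-3}: k∈[0..1] ⇒ -0.069960 +0.624437 = +0.554478;  D = +0.550910+0.062798i
d^4_{3,-3}: k∈[0..1] ⇒ +0.225757 -0.863588 = -0.637831;  D = +0.308199+0.558428i
d^4_{4,-3}: single k=0 term ⇒ -0.472030;  D = +0.204759-0.425307i
Y_4^{m'}(θ=1.7782,φ=1.376) and Σ D·Y over m':
  (+0.0000+0.0000i)·(+0.2887+0.2852i)  (-0.0000+0.0003i)·(+0.1332-0.2014i)  (-0.0022+0.0014i)·(+0.2084+0.0856i)  (-0.0144-0.0060i)·(+0.0499-0.2528i)  (-0.0156-0.0693i)·(+0.1894+0.0000i)  (+0.1603-0.1787i)·(-0.0499-0.2528i)  (+0.5509+0.0628i)·(+0.2084-0.0856i)  (+0.3082+0.5584i)·(-0.1332-0.2014i)  (+0.2048-0.4253i)·(+0.2887-0.2852i)
Y_4^-3(R⁻¹ n̂) = +0.070561-0.392977i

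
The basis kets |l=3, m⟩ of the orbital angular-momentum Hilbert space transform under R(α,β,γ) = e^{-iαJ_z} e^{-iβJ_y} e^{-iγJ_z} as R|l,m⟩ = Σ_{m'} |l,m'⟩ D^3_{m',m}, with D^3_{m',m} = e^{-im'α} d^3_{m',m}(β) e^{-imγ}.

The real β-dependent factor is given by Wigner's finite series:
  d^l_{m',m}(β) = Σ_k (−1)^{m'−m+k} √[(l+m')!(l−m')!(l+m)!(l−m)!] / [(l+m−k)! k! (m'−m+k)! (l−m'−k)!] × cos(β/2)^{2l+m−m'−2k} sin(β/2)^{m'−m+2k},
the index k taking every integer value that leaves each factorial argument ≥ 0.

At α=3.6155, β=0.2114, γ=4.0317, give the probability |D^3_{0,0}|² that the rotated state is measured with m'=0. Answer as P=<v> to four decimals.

First d^3_{0,0}(β=0.2114), then the phase factors e^{-i(0)α} and e^{-i(0)γ}:
Half-angle: c=0.994419, s=0.105503. N=√(6·6·6·6)=36.000000
The bounds max(0,m−m')=0 and min(l+m,l−m')=3 give 4 terms
  k=0: (−1)^0·36.0000/(36)·0.9944^6·0.1055^0 = +0.966977
  k=1: (−1)^1·36.0000/(4)·0.9944^4·0.1055^2 = -0.097961
  k=2: (−1)^2·36.0000/(4)·0.9944^2·0.1055^4 = +0.001103
  k=3: (−1)^3·36.0000/(36)·0.9944^0·0.1055^6 = -0.000001
d^3_{0,0}(0.2114) = +0.966977 -0.097961 +0.001103 -0.000001 = +0.870118
|D^3_{0,0}|² = |d^3_{0,0}(β)|² = (+0.870118)² = 0.757105 (the z-rotation phases have unit modulus)

P=0.7571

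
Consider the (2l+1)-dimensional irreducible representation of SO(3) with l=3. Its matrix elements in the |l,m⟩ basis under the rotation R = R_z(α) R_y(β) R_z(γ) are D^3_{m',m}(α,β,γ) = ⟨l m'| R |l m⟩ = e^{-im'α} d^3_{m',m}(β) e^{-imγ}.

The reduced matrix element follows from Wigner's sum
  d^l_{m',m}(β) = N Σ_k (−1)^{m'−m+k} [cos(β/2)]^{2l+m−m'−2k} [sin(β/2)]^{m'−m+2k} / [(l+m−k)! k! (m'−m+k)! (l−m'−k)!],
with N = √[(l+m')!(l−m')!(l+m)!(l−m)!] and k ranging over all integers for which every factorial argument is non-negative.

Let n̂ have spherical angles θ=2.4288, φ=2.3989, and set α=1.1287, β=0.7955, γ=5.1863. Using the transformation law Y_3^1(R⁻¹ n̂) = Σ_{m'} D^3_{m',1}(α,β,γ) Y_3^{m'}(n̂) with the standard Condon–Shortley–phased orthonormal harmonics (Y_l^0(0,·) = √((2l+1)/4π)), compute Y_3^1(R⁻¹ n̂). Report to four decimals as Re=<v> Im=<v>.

Need the full column D^3_{m',1} for m'=−3..3 at α=1.1287, β=0.7955, γ=5.1863.
cos(β/2)=0.921935, sin(β/2)=0.387345
d^3_{-3,1}: single k=4 term ⇒ +0.074103;  D = -0.016851-0.072162i
d^3_{-2,1}: k∈[3..4] ⇒ +0.288021 -0.025421 = +0.262600;  D = -0.256683-0.055433i
d^3_{-1,1}: k∈[2..4] ⇒ +0.650351 -0.153067 +0.003377 = +0.500662;  D = -0.304899+0.397113i
d^3_{0,1}: k∈[1..3] ⇒ +0.893696 -0.473267 +0.027847 = +0.448276;  D = +0.204580+0.398871i
d^3_{1,1}: k∈[0..2] ⇒ +0.614047 -0.867135 +0.114800 = -0.138288;  D = -0.138218+0.004399i
d^3_{2,1}: k∈[0..1] ⇒ -0.815829 +0.288021 = -0.527808;  D = -0.210525+0.484004i
d^3_{3,1}: single k=0 term ⇒ +0.419800;  D = -0.276310-0.316045i
Y_3^{m'}(θ=2.4288,φ=2.3989) and Σ D·Y over m':
  (-0.0169-0.0722i)·(+0.0713-0.0924i)  (-0.2567-0.0554i)·(-0.0282-0.3294i)  (-0.3049+0.3971i)·(-0.2898-0.2661i)  (+0.2046+0.3989i)·(+0.0390+0.0000i)  (-0.1382+0.0044i)·(+0.2898-0.2661i)  (-0.2105+0.4840i)·(-0.0282+0.3294i)  (-0.2763-0.3160i)·(-0.0713-0.0924i)
Y_3^1(R⁻¹ n̂) = -0.018761+0.067234i

Re=-0.0188 Im=0.0672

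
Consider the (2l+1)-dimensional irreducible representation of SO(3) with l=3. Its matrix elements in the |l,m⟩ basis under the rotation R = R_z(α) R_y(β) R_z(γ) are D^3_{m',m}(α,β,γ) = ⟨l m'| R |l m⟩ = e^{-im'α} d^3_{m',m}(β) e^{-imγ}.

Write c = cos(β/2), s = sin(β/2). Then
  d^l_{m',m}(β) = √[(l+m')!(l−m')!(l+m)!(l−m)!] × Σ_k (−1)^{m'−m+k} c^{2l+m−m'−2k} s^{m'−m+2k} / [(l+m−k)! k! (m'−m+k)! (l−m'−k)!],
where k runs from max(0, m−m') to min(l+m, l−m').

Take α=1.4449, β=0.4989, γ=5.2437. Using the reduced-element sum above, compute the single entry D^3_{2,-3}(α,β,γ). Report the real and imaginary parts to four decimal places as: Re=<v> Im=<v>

First d^3_{2,-3}(β=0.4989), then the phase factors e^{-i(2)α} and e^{-i(-3)γ}:
Half-angle: c=0.969048, s=0.246871. N=√(120·1·1·720)=293.938769
Admissible k: 0..0 (factorial args all ≥0)
  k=0: (−1)^5·293.9388/(120)·0.9690^1·0.2469^5 = -0.002177
d^3_{2,-3}(0.4989) = -0.002177
Phases: e^{-i·(2)·1.4449}=-0.968467-0.249140i, e^{-i·(-3)·5.2437}=-0.999732-0.023135i ⇒ D=-0.002095-0.000591i

Re=-0.0021 Im=-0.0006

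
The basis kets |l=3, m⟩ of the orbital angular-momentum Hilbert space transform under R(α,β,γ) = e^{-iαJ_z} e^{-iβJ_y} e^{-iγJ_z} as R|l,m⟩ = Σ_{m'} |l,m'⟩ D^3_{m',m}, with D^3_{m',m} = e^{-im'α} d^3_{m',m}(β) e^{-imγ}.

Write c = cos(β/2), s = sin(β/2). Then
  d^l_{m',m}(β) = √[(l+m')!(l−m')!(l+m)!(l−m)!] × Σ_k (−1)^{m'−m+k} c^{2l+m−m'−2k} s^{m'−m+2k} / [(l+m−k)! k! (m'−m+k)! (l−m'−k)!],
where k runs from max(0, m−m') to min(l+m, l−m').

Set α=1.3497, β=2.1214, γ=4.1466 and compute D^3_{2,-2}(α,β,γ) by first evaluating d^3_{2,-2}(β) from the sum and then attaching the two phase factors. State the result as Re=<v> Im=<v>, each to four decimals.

Re=0.1926 Im=-0.1588

Split into d^3_{2,-2}(β=2.1214) × two z-phases.
Half-angle: c=0.488261, s=0.872697. N=√(120·1·1·120)=120.000000
k: max(0,(-2)−(2))=0 … min(3+(-2),3−(2))=1
  k=0: (−1)^4·120.0000/(24)·0.4883^2·0.8727^4 = +0.691400
  k=1: (−1)^5·120.0000/(120)·0.4883^0·0.8727^6 = -0.441756
d^3_{2,-2}(2.1214) = +0.691400 -0.441756 = +0.249644
Phases: e^{-i·(2)·1.3497}=-0.903816-0.427922i, e^{-i·(-2)·4.1466}=-0.425232+0.905084i ⇒ D=+0.192635-0.158790i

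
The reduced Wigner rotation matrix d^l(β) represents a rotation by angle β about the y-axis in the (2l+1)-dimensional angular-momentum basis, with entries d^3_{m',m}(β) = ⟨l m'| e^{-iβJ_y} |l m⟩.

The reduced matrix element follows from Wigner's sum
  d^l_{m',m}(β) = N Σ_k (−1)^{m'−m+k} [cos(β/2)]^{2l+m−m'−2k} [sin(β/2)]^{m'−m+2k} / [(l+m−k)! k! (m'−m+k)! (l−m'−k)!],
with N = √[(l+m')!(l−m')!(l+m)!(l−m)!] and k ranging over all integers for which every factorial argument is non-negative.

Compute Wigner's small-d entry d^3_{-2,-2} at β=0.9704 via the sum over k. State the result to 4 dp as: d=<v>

d=-0.1868

d^3_{-2,-2}(β=0.9704) via Wigner's sum:
Half-angle: c=0.884582, s=0.466385. N=√(1·120·1·120)=120.000000
k: max(0,(-2)−(-2))=0 … min(3+(-2),3−(-2))=1
  k=0: (−1)^0·120.0000/(120)·0.8846^6·0.4664^0 = +0.479102
  k=1: (−1)^1·120.0000/(24)·0.8846^4·0.4664^2 = -0.665904
d^3_{-2,-2}(0.9704) = +0.479102 -0.665904 = -0.186802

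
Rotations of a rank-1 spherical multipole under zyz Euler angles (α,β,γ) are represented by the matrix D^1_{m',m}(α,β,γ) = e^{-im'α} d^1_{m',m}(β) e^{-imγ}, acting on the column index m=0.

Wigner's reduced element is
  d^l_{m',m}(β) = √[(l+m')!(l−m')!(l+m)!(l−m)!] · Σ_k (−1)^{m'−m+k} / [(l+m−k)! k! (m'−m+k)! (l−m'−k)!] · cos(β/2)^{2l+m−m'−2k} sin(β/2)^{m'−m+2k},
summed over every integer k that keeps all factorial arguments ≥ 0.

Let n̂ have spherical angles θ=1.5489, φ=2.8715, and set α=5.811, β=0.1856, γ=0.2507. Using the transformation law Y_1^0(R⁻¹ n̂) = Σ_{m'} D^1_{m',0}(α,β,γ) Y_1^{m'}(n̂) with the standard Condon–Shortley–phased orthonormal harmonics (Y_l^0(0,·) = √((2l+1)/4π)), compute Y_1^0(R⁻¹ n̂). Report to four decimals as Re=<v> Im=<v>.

Need the full column D^1_{m',0} for m'=−1..1 at α=5.811, β=0.1856, γ=0.2507.
cos(β/2)=0.995697, sin(β/2)=0.092667
d^1_{-1,0}: single k=1 term ⇒ +0.130487;  D = +0.116209-0.059350i
d^1_{0,0}: k∈[0..1] ⇒ +0.991413 -0.008587 = +0.982826;  D = +0.982826+0.000000i
d^1_{1,0}: single k=0 term ⇒ -0.130487;  D = -0.116209-0.059350i
Y_1^{m'}(θ=1.5489,φ=2.8715) and Σ D·Y over m':
  (+0.1162-0.0593i)·(-0.3329-0.0922i)  (+0.9828+0.0000i)·(+0.0107+0.0000i)  (-0.1162-0.0593i)·(+0.3329-0.0922i)
Y_1^0(R⁻¹ n̂) = -0.077795+0.000000i

Re=-0.0778 Im=0.0000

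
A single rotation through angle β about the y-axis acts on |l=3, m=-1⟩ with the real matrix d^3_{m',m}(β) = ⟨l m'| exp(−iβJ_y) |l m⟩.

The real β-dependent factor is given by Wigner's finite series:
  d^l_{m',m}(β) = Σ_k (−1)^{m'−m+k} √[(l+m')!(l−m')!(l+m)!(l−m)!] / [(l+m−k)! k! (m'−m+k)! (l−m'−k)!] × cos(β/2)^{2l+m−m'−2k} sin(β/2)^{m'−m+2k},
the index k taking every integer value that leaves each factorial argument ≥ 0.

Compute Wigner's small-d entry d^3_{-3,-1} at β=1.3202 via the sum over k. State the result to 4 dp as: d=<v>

d^3_{-3,-1}(β=1.3202) via Wigner's sum:
c=cos(1.3202/2)=0.789931, s=sin(1.3202/2)=0.613196; N=√[1·720·2·24]=185.903201
The bounds max(0,m−m')=2 and min(l+m,l−m')=2 give 1 term
  k=2: (−1)^0·185.9032/(48)·0.7899^4·0.6132^2 = +0.567023
d^3_{-3,-1}(1.3202) = +0.567023

d=0.5670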